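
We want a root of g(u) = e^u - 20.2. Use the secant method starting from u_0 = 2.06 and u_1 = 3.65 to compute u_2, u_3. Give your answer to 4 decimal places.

g(2.06) = -12.354030, g(3.65) = 18.274666
u_2 = 3.650000 − 18.274666·(3.650000 − 2.060000) / (18.274666 − (-12.354030)) = 3.650000 − (29.056719)/(30.628696) = 2.701324
g(2.701324) = -5.300559
u_3 = 2.701324 − (-5.300559)·(2.701324 − 3.650000) / (-5.300559 − 18.274666) = 2.701324 − (5.028515)/(-23.575225) = 2.914620

2.7013, 2.9146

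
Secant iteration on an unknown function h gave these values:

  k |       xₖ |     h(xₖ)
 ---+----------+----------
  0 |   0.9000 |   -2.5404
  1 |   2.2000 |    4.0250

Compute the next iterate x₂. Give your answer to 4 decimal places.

x₂ = 2.2000 − 4.0250·(2.2000 − 0.9000) / (4.0250 − (-2.5404))
   = 2.2000 − (5.232500)/(6.565400) = 1.403019

1.4030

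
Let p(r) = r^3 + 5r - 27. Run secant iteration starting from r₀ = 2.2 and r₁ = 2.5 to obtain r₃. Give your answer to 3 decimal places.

2.452

p(2.2) = -5.35200, p(2.5) = 1.12500
r₂ = 2.50000 − 1.12500·(2.50000 − 2.20000) / (1.12500 − (-5.35200)) = 2.50000 − (0.33750)/(6.47700) = 2.44789
p(2.44789) = -0.09233
r₃ = 2.44789 − (-0.09233)·(2.44789 − 2.50000) / (-0.09233 − 1.12500) = 2.44789 − (0.00481)/(-1.21733) = 2.45184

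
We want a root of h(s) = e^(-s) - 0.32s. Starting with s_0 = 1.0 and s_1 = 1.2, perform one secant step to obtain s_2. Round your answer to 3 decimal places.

1.073

h(1.0) = 0.04788, h(1.2) = -0.08281
s_2 = 1.20000 − (-0.08281)·(1.20000 − 1.00000) / (-0.08281 − 0.04788) = 1.20000 − (-0.01656)/(-0.13069) = 1.07327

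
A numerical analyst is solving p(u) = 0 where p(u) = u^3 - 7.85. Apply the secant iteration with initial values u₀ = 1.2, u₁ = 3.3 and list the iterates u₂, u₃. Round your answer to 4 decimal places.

p(1.2) = -6.122000, p(3.3) = 28.087000
u₂ = 3.300000 − 28.087000·(3.300000 − 1.200000) / (28.087000 − (-6.122000)) = 3.300000 − (58.982700)/(34.209000) = 1.575813
p(1.575813) = -3.936959
u₃ = 1.575813 − (-3.936959)·(1.575813 − 3.300000) / (-3.936959 − 28.087000) = 1.575813 − (6.788053)/(-32.023959) = 1.787781

1.5758, 1.7878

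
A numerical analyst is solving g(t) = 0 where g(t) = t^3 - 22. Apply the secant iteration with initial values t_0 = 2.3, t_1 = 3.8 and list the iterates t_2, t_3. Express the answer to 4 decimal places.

2.6454, 2.7561

g(2.3) = -9.833000, g(3.8) = 32.872000
t_2 = 3.800000 − 32.872000·(3.800000 − 2.300000) / (32.872000 − (-9.833000)) = 3.800000 − (49.308000)/(42.705000) = 2.645381
g(2.645381) = -3.487514
t_3 = 2.645381 − (-3.487514)·(2.645381 − 3.800000) / (-3.487514 − 32.872000) = 2.645381 − (4.026750)/(-36.359514) = 2.756129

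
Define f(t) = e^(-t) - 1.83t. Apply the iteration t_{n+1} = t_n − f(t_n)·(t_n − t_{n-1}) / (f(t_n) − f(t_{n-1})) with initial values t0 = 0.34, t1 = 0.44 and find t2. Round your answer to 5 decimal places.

0.37572

f(0.34) = 0.0895703, f(0.44) = -0.1611636
t2 = 0.4400000 − (-0.1611636)·(0.4400000 − 0.3400000) / (-0.1611636 − 0.0895703) = 0.4400000 − (-0.0161164)/(-0.2507339) = 0.3757233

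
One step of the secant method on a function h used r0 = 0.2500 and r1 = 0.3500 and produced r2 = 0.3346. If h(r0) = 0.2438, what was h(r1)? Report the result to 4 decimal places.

-0.0444

The secant line through (0.2500, 0.2438) and (0.3500, h(r1)) crosses zero at r2 = 0.3346.
So (0.2500, 0.2438), (0.3500, h(r1)), (0.3346, 0) are collinear:
h(r1) = 0.2438 · (0.3500 − 0.3346) / (0.2500 − 0.3346) = 0.2438 · (0.015400)/(-0.084600) = -0.044380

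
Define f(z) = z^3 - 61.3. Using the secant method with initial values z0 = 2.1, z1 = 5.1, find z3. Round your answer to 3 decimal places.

3.791

f(2.1) = -52.03900, f(5.1) = 71.35100
z2 = 5.10000 − 71.35100·(5.10000 − 2.10000) / (71.35100 − (-52.03900)) = 5.10000 − (214.05300)/(123.39000) = 3.36523
f(3.36523) = -23.18946
z3 = 3.36523 − (-23.18946)·(3.36523 − 5.10000) / (-23.18946 − 71.35100) = 3.36523 − (40.22833)/(-94.54046) = 3.79075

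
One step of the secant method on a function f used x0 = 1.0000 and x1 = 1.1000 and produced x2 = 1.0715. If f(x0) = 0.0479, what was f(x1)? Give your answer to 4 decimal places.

-0.0191

The secant line through (1.0000, 0.0479) and (1.1000, f(x1)) crosses zero at x2 = 1.0715.
So (1.0000, 0.0479), (1.1000, f(x1)), (1.0715, 0) are collinear:
f(x1) = 0.0479 · (1.1000 − 1.0715) / (1.0000 − 1.0715) = 0.0479 · (0.028500)/(-0.071500) = -0.019093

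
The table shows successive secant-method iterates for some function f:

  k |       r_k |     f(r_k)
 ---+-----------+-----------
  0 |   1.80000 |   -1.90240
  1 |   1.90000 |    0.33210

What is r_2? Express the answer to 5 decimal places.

1.88514

r_2 = 1.90000 − 0.33210·(1.90000 − 1.80000) / (0.33210 − (-1.90240))
   = 1.90000 − (0.0332100)/(2.2345000) = 1.8851376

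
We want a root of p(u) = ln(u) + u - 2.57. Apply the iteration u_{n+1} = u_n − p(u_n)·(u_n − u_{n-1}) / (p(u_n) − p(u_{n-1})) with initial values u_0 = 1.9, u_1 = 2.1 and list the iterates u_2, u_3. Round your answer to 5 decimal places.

p(1.9) = -0.0281461, p(2.1) = 0.2719373
u_2 = 2.1000000 − 0.2719373·(2.1000000 − 1.9000000) / (0.2719373 − (-0.0281461)) = 2.1000000 − (0.0543875)/(0.3000835) = 1.9187589
p(1.9187589) = 0.0004374
u_3 = 1.9187589 − 0.0004374·(1.9187589 − 2.1000000) / (0.0004374 − 0.2719373) = 1.9187589 − (-0.0000793)/(-0.2714999) = 1.9184669

1.91876, 1.91847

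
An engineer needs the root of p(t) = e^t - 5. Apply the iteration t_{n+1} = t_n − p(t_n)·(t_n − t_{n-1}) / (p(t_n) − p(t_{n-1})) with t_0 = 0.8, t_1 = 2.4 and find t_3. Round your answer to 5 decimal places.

1.50074

p(0.8) = -2.7744591, p(2.4) = 6.0231764
t_2 = 2.4000000 − 6.0231764·(2.4000000 − 0.8000000) / (6.0231764 − (-2.7744591)) = 2.4000000 − (9.6370822)/(8.7976355) = 1.3045827
p(1.3045827) = -1.3138495
t_3 = 1.3045827 − (-1.3138495)·(1.3045827 − 2.4000000) / (-1.3138495 − 6.0231764) = 1.3045827 − (1.4392135)/(-7.3370259) = 1.5007403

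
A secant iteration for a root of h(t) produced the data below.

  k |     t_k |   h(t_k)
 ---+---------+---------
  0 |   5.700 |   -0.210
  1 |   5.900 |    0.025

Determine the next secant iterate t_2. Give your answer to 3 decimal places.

t_2 = 5.900 − 0.025·(5.900 − 5.700) / (0.025 − (-0.210))
   = 5.900 − (0.00500)/(0.23500) = 5.87872

5.879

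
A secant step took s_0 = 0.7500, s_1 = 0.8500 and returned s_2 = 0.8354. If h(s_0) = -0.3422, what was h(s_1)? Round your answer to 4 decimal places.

0.0585

The secant line through (0.7500, -0.3422) and (0.8500, h(s_1)) crosses zero at s_2 = 0.8354.
So (0.7500, -0.3422), (0.8500, h(s_1)), (0.8354, 0) are collinear:
h(s_1) = -0.3422 · (0.8500 − 0.8354) / (0.7500 − 0.8354) = -0.3422 · (0.014600)/(-0.085400) = 0.058503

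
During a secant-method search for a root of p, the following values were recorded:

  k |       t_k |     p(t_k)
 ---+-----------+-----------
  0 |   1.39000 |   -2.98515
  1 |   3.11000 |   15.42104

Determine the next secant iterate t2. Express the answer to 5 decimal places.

1.66895

t2 = 3.11000 − 15.42104·(3.11000 − 1.39000) / (15.42104 − (-2.98515))
   = 3.11000 − (26.5241888)/(18.4061900) = 1.6689528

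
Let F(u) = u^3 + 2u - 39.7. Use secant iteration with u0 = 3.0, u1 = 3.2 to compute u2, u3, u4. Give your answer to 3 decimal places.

3.217, 3.216, 3.216

F(3.0) = -6.70000, F(3.2) = -0.53200
u2 = 3.20000 − (-0.53200)·(3.20000 − 3.00000) / (-0.53200 − (-6.70000)) = 3.20000 − (-0.10640)/(6.16800) = 3.21725
F(3.21725) = 0.03529
u3 = 3.21725 − 0.03529·(3.21725 − 3.20000) / (0.03529 − (-0.53200)) = 3.21725 − (0.00061)/(0.56729) = 3.21618
F(3.21618) = -0.00017
u4 = 3.21618 − (-0.00017)·(3.21618 − 3.21725) / (-0.00017 − 0.03529) = 3.21618 − (0.00000)/(-0.03546) = 3.21618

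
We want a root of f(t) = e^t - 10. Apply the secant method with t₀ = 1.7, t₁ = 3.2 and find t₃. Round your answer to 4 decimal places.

f(1.7) = -4.526053, f(3.2) = 14.532530
t₂ = 3.200000 − 14.532530·(3.200000 − 1.700000) / (14.532530 − (-4.526053)) = 3.200000 − (21.798795)/(19.058583) = 2.056222
f(2.056222) = -2.183619
t₃ = 2.056222 − (-2.183619)·(2.056222 − 3.200000) / (-2.183619 − 14.532530) = 2.056222 − (2.497577)/(-16.716150) = 2.205633

2.2056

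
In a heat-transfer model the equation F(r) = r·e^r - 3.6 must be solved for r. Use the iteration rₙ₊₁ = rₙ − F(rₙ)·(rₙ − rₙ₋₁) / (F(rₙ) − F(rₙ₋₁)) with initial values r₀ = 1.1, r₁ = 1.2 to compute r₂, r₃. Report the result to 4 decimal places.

1.1435, 1.1452

F(1.1) = -0.295417, F(1.2) = 0.384140
r₂ = 1.200000 − 0.384140·(1.200000 − 1.100000) / (0.384140 − (-0.295417)) = 1.200000 − (0.038414)/(0.679558) = 1.143472
F(1.143472) = -0.012193
r₃ = 1.143472 − (-0.012193)·(1.143472 − 1.200000) / (-0.012193 − 0.384140) = 1.143472 − (0.000689)/(-0.396333) = 1.145211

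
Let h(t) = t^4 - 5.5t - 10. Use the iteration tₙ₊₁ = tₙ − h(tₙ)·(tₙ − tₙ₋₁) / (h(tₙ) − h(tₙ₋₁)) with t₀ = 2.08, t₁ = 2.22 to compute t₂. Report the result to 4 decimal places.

h(2.08) = -2.722263, h(2.22) = 2.079127
t₂ = 2.220000 − 2.079127·(2.220000 − 2.080000) / (2.079127 − (-2.722263)) = 2.220000 − (0.291078)/(4.801390) = 2.159376

2.1594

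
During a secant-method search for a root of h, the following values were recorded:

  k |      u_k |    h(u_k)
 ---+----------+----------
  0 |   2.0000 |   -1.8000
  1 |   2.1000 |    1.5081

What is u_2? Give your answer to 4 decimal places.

u_2 = 2.1000 − 1.5081·(2.1000 − 2.0000) / (1.5081 − (-1.8000))
   = 2.1000 − (0.150810)/(3.308100) = 2.054412

2.0544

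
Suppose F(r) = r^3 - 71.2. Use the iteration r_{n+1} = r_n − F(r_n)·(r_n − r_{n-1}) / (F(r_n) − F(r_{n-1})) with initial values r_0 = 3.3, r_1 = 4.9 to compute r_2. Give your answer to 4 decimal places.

F(3.3) = -35.263000, F(4.9) = 46.449000
r_2 = 4.900000 − 46.449000·(4.900000 − 3.300000) / (46.449000 − (-35.263000)) = 4.900000 − (74.318400)/(81.712000) = 3.990484

3.9905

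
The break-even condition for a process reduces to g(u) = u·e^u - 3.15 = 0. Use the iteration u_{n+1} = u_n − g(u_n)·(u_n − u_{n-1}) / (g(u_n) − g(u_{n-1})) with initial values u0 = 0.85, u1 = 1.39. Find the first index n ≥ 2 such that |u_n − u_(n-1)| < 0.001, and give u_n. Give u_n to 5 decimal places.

n = 5, u_n = 1.07504

g(0.85) = -1.1613002, g(1.39) = 2.4306416
u2 = 1.3900000 − 2.4306416·(0.5400000)/(3.5919417) = 1.0245858;  |Δ| = 0.3654142
g(1.0245858) = -0.2955640
u3 = 1.0245858 − (-0.2955640)·(-0.3654142)/(-2.7262056) = 1.0642025;  |Δ| = 0.0396167
g(1.0642025) = -0.0653807
u4 = 1.0642025 − (-0.0653807)·(0.0396167)/(0.2301833) = 1.0754552;  |Δ| = 0.0112526
g(1.0754552) = 0.0025106
u5 = 1.0754552 − 0.0025106·(0.0112526)/(0.0678913) = 1.0750390;  |Δ| = 0.0004161
|u5 − u4| = 0.0004161 < 0.001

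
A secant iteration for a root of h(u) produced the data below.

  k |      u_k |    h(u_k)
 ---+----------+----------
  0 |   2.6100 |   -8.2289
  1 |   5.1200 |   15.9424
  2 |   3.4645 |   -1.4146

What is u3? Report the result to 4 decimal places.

3.5994

u3 = 3.4645 − (-1.4146)·(3.4645 − 5.1200) / (-1.4146 − 15.9424)
   = 3.4645 − (2.341870)/(-17.357000) = 3.599424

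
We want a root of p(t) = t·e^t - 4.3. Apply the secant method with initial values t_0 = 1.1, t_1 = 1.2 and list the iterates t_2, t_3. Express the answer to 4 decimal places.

1.2465, 1.2418

p(1.1) = -0.995417, p(1.2) = -0.315860
t_2 = 1.200000 − (-0.315860)·(1.200000 − 1.100000) / (-0.315860 − (-0.995417)) = 1.200000 − (-0.031586)/(0.679558) = 1.246480
p(1.246480) = 0.035357
t_3 = 1.246480 − 0.035357·(1.246480 − 1.200000) / (0.035357 − (-0.315860)) = 1.246480 − (0.001643)/(0.351217) = 1.241801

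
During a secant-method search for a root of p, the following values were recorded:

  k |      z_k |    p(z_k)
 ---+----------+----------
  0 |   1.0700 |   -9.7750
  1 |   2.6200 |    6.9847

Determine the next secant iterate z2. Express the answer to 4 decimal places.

z2 = 2.6200 − 6.9847·(2.6200 − 1.0700) / (6.9847 − (-9.7750))
   = 2.6200 − (10.826285)/(16.759700) = 1.974029

1.9740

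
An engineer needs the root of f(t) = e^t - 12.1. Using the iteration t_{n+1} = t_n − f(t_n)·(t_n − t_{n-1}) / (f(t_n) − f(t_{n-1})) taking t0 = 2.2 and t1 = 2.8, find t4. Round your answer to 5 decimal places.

f(2.2) = -3.0749865, f(2.8) = 4.3446468
t2 = 2.8000000 − 4.3446468·(2.8000000 − 2.2000000) / (4.3446468 − (-3.0749865)) = 2.8000000 − (2.6067881)/(7.4196333) = 2.4486635
f(2.4486635) = -0.5271309
t3 = 2.4486635 − (-0.5271309)·(2.4486635 − 2.8000000) / (-0.5271309 − 4.3446468) = 2.4486635 − (0.1852003)/(-4.8717777) = 2.4866784
f(2.4866784) = -0.0787198
t4 = 2.4866784 − (-0.0787198)·(2.4866784 − 2.4486635) / (-0.0787198 − (-0.5271309)) = 2.4866784 − (-0.0029925)/(0.4484111) = 2.4933521

2.49335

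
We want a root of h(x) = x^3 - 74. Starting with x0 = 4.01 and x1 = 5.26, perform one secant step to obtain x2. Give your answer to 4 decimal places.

h(4.01) = -9.518799, h(5.26) = 71.531576
x2 = 5.260000 − 71.531576·(5.260000 − 4.010000) / (71.531576 − (-9.518799)) = 5.260000 − (89.414470)/(81.050375) = 4.156804

4.1568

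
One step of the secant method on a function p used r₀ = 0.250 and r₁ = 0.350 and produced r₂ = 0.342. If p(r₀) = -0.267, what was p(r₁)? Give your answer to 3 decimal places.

0.023

The secant line through (0.250, -0.267) and (0.350, p(r₁)) crosses zero at r₂ = 0.342.
So (0.250, -0.267), (0.350, p(r₁)), (0.342, 0) are collinear:
p(r₁) = -0.267 · (0.350 − 0.342) / (0.250 − 0.342) = -0.267 · (0.00800)/(-0.09200) = 0.02322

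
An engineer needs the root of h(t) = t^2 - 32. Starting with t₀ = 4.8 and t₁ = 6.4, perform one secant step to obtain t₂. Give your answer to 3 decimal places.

5.600

h(4.8) = -8.96000, h(6.4) = 8.96000
t₂ = 6.40000 − 8.96000·(6.40000 − 4.80000) / (8.96000 − (-8.96000)) = 6.40000 − (14.33600)/(17.92000) = 5.60000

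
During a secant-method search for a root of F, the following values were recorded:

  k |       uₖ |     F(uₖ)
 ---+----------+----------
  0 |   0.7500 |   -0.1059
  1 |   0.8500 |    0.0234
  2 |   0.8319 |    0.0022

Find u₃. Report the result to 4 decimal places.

0.8300

u₃ = 0.8319 − 0.0022·(0.8319 − 0.8500) / (0.0022 − 0.0234)
   = 0.8319 − (-0.000040)/(-0.021200) = 0.830022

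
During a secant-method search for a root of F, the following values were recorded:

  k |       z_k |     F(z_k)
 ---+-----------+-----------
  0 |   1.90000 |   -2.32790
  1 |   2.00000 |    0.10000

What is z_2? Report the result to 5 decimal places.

1.99588

z_2 = 2.00000 − 0.10000·(2.00000 − 1.90000) / (0.10000 − (-2.32790))
   = 2.00000 − (0.0100000)/(2.4279000) = 1.9958812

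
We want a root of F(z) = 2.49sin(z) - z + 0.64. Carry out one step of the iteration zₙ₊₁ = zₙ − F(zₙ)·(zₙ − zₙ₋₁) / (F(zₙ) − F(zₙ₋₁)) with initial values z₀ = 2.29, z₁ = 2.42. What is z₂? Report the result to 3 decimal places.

F(2.29) = 0.22330, F(2.42) = -0.13515
z₂ = 2.42000 − (-0.13515)·(2.42000 − 2.29000) / (-0.13515 − 0.22330) = 2.42000 − (-0.01757)/(-0.35846) = 2.37098

2.371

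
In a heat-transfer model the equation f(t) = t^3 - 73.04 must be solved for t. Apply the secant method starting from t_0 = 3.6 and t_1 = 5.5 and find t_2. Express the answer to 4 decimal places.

f(3.6) = -26.384000, f(5.5) = 93.335000
t_2 = 5.500000 − 93.335000·(5.500000 − 3.600000) / (93.335000 − (-26.384000)) = 5.500000 − (177.336500)/(119.719000) = 4.018727

4.0187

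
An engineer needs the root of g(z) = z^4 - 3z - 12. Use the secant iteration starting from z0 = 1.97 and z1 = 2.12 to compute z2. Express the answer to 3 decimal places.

g(1.97) = -2.84862, g(2.12) = 1.83963
z2 = 2.12000 − 1.83963·(2.12000 − 1.97000) / (1.83963 − (-2.84862)) = 2.12000 − (0.27594)/(4.68825) = 2.06114

2.061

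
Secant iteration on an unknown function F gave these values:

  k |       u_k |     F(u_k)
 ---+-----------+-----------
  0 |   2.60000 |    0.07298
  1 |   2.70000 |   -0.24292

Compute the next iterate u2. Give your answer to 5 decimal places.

u2 = 2.70000 − (-0.24292)·(2.70000 − 2.60000) / (-0.24292 − 0.07298)
   = 2.70000 − (-0.0242920)/(-0.3159000) = 2.6231022

2.62310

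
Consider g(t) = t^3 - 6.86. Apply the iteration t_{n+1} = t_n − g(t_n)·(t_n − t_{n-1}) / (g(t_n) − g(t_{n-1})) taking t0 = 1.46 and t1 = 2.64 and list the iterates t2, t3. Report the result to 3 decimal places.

1.749, 1.852

g(1.46) = -3.74786, g(2.64) = 11.53974
t2 = 2.64000 − 11.53974·(2.64000 − 1.46000) / (11.53974 − (-3.74786)) = 2.64000 − (13.61690)/(15.28761) = 1.74929
g(1.74929) = -1.50719
t3 = 1.74929 − (-1.50719)·(1.74929 − 2.64000) / (-1.50719 − 11.53974) = 1.74929 − (1.34248)/(-13.04693) = 1.85218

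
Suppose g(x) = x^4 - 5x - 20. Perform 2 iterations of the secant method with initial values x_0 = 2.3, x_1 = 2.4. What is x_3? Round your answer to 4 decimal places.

g(2.3) = -3.515900, g(2.4) = 1.177600
x_2 = 2.400000 − 1.177600·(2.400000 − 2.300000) / (1.177600 − (-3.515900)) = 2.400000 − (0.117760)/(4.693500) = 2.374910
g(2.374910) = -0.062723
x_3 = 2.374910 − (-0.062723)·(2.374910 − 2.400000) / (-0.062723 − 1.177600) = 2.374910 − (0.001574)/(-1.240323) = 2.376179

2.3762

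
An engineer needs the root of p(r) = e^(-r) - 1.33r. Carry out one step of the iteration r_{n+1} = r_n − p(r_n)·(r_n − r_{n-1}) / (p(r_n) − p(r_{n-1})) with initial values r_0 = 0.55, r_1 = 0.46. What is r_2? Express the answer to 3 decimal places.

p(0.55) = -0.15455, p(0.46) = 0.01948
r_2 = 0.46000 − 0.01948·(0.46000 − 0.55000) / (0.01948 − (-0.15455)) = 0.46000 − (-0.00175)/(0.17403) = 0.47008

0.470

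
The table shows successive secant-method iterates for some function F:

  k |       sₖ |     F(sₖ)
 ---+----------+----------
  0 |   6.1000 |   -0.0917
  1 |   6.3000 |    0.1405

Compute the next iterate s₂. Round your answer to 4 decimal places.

s₂ = 6.3000 − 0.1405·(6.3000 − 6.1000) / (0.1405 − (-0.0917))
   = 6.3000 − (0.028100)/(0.232200) = 6.178984

6.1790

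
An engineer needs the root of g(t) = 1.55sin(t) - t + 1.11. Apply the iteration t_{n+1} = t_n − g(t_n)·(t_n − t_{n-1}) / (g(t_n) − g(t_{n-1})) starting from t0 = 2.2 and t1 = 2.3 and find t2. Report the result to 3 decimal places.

g(2.2) = 0.16317, g(2.3) = -0.03416
t2 = 2.30000 − (-0.03416)·(2.30000 − 2.20000) / (-0.03416 − 0.16317) = 2.30000 − (-0.00342)/(-0.19733) = 2.28269

2.283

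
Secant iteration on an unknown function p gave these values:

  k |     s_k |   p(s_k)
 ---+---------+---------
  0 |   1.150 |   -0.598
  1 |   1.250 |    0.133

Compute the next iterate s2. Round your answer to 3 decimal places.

s2 = 1.250 − 0.133·(1.250 − 1.150) / (0.133 − (-0.598))
   = 1.250 − (0.01330)/(0.73100) = 1.23181

1.232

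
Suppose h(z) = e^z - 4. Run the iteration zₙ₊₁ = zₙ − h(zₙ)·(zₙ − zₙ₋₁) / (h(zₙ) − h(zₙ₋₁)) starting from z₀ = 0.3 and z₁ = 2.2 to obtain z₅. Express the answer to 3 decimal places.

1.383

h(0.3) = -2.65014, h(2.2) = 5.02501
z₂ = 2.20000 − 5.02501·(2.20000 − 0.30000) / (5.02501 − (-2.65014)) = 2.20000 − (9.54753)/(7.67515) = 0.95605
h(0.95605) = -1.39861
z₃ = 0.95605 − (-1.39861)·(0.95605 − 2.20000) / (-1.39861 − 5.02501) = 0.95605 − (1.73980)/(-6.42362) = 1.22689
h(1.22689) = -0.58939
z₄ = 1.22689 − (-0.58939)·(1.22689 − 0.95605) / (-0.58939 − (-1.39861)) = 1.22689 − (-0.15963)/(0.80922) = 1.42416
h(1.42416) = 0.15436
z₅ = 1.42416 − 0.15436·(1.42416 − 1.22689) / (0.15436 − (-0.58939)) = 1.42416 − (0.03045)/(0.74375) = 1.38322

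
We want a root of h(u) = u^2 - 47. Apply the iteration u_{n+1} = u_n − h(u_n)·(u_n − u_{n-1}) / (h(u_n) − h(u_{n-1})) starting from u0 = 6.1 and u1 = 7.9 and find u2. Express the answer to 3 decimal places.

h(6.1) = -9.79000, h(7.9) = 15.41000
u2 = 7.90000 − 15.41000·(7.90000 − 6.10000) / (15.41000 − (-9.79000)) = 7.90000 − (27.73800)/(25.20000) = 6.79929

6.799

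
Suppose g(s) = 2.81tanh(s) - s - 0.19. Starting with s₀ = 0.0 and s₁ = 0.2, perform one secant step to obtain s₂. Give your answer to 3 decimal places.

0.107

g(0.0) = -0.19000, g(0.2) = 0.16462
s₂ = 0.20000 − 0.16462·(0.20000 − 0.00000) / (0.16462 − (-0.19000)) = 0.20000 − (0.03292)/(0.35462) = 0.10716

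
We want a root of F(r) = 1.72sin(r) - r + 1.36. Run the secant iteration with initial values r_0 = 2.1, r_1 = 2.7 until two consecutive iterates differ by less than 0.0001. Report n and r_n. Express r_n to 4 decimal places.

F(2.1) = 0.744720, F(2.7) = -0.604907
r_2 = 2.700000 − (-0.604907)·(0.600000)/(-1.349627) = 2.431078;  |Δ| = 0.268922
F(2.431078) = 0.050747
r_3 = 2.431078 − 0.050747·(-0.268922)/(0.655653) = 2.451892;  |Δ| = 0.020814
F(2.451892) = 0.002554
r_4 = 2.451892 − 0.002554·(0.020814)/(-0.048193) = 2.452995;  |Δ| = 0.001103
F(2.452995) = -0.000013
r_5 = 2.452995 − (-0.000013)·(0.001103)/(-0.002567) = 2.452990;  |Δ| = 0.000006
|r_5 − r_4| = 0.000006 < 0.0001

n = 5, r_n = 2.4530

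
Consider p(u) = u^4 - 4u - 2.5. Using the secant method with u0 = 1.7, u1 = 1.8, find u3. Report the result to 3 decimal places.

p(1.7) = -0.94790, p(1.8) = 0.79760
u2 = 1.80000 − 0.79760·(1.80000 − 1.70000) / (0.79760 − (-0.94790)) = 1.80000 − (0.07976)/(1.74550) = 1.75431
p(1.75431) = -0.04568
u3 = 1.75431 − (-0.04568)·(1.75431 − 1.80000) / (-0.04568 − 0.79760) = 1.75431 − (0.00209)/(-0.84328) = 1.75678

1.757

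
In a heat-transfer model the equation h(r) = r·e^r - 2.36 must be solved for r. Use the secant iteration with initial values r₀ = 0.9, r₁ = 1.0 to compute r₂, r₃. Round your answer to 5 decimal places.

h(0.9) = -0.1463572, h(1.0) = 0.3582818
r₂ = 1.0000000 − 0.3582818·(1.0000000 − 0.9000000) / (0.3582818 − (-0.1463572)) = 1.0000000 − (0.0358282)/(0.5046390) = 0.9290024
h(0.9290024) = -0.0077829
r₃ = 0.9290024 − (-0.0077829)·(0.9290024 − 1.0000000) / (-0.0077829 − 0.3582818) = 0.9290024 − (0.0005526)/(-0.3660647) = 0.9305118

0.92900, 0.93051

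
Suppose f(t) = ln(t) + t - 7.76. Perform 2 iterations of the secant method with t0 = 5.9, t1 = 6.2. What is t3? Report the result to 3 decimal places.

5.973

f(5.9) = -0.08505, f(6.2) = 0.26455
t2 = 6.20000 − 0.26455·(6.20000 − 5.90000) / (0.26455 − (-0.08505)) = 6.20000 − (0.07936)/(0.34960) = 5.97298
f(5.97298) = 0.00023
t3 = 5.97298 − 0.00023·(5.97298 − 6.20000) / (0.00023 − 0.26455) = 5.97298 − (-0.00005)/(-0.26432) = 5.97279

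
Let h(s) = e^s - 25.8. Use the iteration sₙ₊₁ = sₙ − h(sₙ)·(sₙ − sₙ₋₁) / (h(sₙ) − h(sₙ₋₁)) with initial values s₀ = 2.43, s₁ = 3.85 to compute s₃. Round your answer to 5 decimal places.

3.18209

h(2.43) = -14.4411179, h(3.85) = 21.1930632
s₂ = 3.8500000 − 21.1930632·(3.8500000 − 2.4300000) / (21.1930632 − (-14.4411179)) = 3.8500000 − (30.0941498)/(35.6341812) = 3.0054696
h(3.0054696) = -5.6043025
s₃ = 3.0054696 − (-5.6043025)·(3.0054696 − 3.8500000) / (-5.6043025 − 21.1930632) = 3.0054696 − (4.7330039)/(-26.7973658) = 3.1820916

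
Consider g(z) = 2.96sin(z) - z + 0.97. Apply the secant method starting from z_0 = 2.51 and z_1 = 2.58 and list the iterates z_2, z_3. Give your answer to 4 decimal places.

2.5702, 2.5704

g(2.51) = 0.207676, g(2.58) = -0.033697
z_2 = 2.580000 − (-0.033697)·(2.580000 − 2.510000) / (-0.033697 − 0.207676) = 2.580000 − (-0.002359)/(-0.241372) = 2.570228
g(2.570228) = 0.000483
z_3 = 2.570228 − 0.000483·(2.570228 − 2.580000) / (0.000483 − (-0.033697)) = 2.570228 − (-0.000005)/(0.034180) = 2.570366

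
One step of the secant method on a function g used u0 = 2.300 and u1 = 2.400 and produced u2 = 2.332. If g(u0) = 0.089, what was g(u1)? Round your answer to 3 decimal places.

The secant line through (2.300, 0.089) and (2.400, g(u1)) crosses zero at u2 = 2.332.
So (2.300, 0.089), (2.400, g(u1)), (2.332, 0) are collinear:
g(u1) = 0.089 · (2.400 − 2.332) / (2.300 − 2.332) = 0.089 · (0.06800)/(-0.03200) = -0.18912

-0.189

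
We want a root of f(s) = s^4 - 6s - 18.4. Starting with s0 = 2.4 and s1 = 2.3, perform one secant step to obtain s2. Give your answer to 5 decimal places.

2.39178

f(2.4) = 0.3776000, f(2.3) = -4.2159000
s2 = 2.3000000 − (-4.2159000)·(2.3000000 − 2.4000000) / (-4.2159000 − 0.3776000) = 2.3000000 − (0.4215900)/(-4.5935000) = 2.3917797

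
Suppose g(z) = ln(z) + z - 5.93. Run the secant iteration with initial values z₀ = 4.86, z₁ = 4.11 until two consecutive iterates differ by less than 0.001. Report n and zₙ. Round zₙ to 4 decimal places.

n = 4, zₙ = 4.4395

g(4.86) = 0.511038, g(4.11) = -0.406577
z₂ = 4.110000 − (-0.406577)·(-0.750000)/(-0.917615) = 4.442310;  |Δ| = 0.332310
g(4.442310) = 0.003484
z₃ = 4.442310 − 0.003484·(0.332310)/(0.410061) = 4.439486;  |Δ| = 0.002824
g(4.439486) = 0.000025
z₄ = 4.439486 − 0.000025·(-0.002824)/(-0.003460) = 4.439466;  |Δ| = 0.000020
|z₄ − z₃| = 0.000020 < 0.001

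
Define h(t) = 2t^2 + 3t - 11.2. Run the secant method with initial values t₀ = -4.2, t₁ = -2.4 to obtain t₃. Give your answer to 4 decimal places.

h(-4.2) = 11.480000, h(-2.4) = -6.880000
t₂ = -2.400000 − (-6.880000)·(-2.400000 − (-4.200000)) / (-6.880000 − 11.480000) = -2.400000 − (-12.384000)/(-18.360000) = -3.074510
h(-3.074510) = -1.518308
t₃ = -3.074510 − (-1.518308)·(-3.074510 − (-2.400000)) / (-1.518308 − (-6.880000)) = -3.074510 − (1.024114)/(5.361692) = -3.265516

-3.2655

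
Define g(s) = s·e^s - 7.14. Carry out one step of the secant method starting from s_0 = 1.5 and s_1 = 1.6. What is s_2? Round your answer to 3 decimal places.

1.535

g(1.5) = -0.41747, g(1.6) = 0.78485
s_2 = 1.60000 − 0.78485·(1.60000 − 1.50000) / (0.78485 − (-0.41747)) = 1.60000 − (0.07849)/(1.20232) = 1.53472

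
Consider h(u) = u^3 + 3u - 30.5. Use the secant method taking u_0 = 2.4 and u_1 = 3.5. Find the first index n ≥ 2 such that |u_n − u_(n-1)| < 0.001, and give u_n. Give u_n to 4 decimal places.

n = 5, u_n = 2.8056

h(2.4) = -9.476000, h(3.5) = 22.875000
u_2 = 3.500000 − 22.875000·(1.100000)/(32.351000) = 2.722203;  |Δ| = 0.777797
h(2.722203) = -2.160799
u_3 = 2.722203 − (-2.160799)·(-0.777797)/(-25.035799) = 2.789334;  |Δ| = 0.067130
h(2.789334) = -0.429916
u_4 = 2.789334 − (-0.429916)·(0.067130)/(1.730883) = 2.806008;  |Δ| = 0.016674
h(2.806008) = 0.011622
u_5 = 2.806008 − 0.011622·(0.016674)/(0.441538) = 2.805569;  |Δ| = 0.000439
|u_5 − u_4| = 0.000439 < 0.001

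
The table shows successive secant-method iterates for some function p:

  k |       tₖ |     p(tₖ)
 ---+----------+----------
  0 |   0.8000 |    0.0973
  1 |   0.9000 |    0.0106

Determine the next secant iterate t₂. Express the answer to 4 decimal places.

0.9122

t₂ = 0.9000 − 0.0106·(0.9000 − 0.8000) / (0.0106 − 0.0973)
   = 0.9000 − (0.001060)/(-0.086700) = 0.912226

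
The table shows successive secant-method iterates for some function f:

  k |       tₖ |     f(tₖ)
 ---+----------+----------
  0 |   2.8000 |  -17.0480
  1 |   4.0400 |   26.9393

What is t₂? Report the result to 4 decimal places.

3.2806

t₂ = 4.0400 − 26.9393·(4.0400 − 2.8000) / (26.9393 − (-17.0480))
   = 4.0400 − (33.404732)/(43.987300) = 3.280582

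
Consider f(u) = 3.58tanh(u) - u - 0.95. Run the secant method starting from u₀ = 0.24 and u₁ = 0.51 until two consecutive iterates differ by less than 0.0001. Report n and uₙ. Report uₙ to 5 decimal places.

n = 5, uₙ = 0.39506

f(0.24) = -0.3469252, f(0.51) = 0.2224038
u₂ = 0.5100000 − 0.2224038·(0.2700000)/(0.5693290) = 0.4045267;  |Δ| = 0.1054733
f(0.4045267) = 0.0195327
u₃ = 0.4045267 − 0.0195327·(-0.1054733)/(-0.2028711) = 0.3943715;  |Δ| = 0.0101551
f(0.3943715) = -0.0014321
u₄ = 0.3943715 − (-0.0014321)·(-0.0101551)/(-0.0209648) = 0.3950652;  |Δ| = 0.0006937
f(0.3950652) = 0.0000076
u₅ = 0.3950652 − 0.0000076·(0.0006937)/(0.0014397) = 0.3950615;  |Δ| = 0.0000037
|u₅ − u₄| = 0.0000037 < 0.0001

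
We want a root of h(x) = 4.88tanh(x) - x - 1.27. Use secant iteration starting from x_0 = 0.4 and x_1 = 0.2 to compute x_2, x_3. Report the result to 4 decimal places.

0.3467, 0.3437

h(0.4) = 0.184151, h(0.2) = -0.506808
x_2 = 0.200000 − (-0.506808)·(0.200000 − 0.400000) / (-0.506808 − 0.184151) = 0.200000 − (0.101362)/(-0.690959) = 0.346697
h(0.346697) = 0.010505
x_3 = 0.346697 − 0.010505·(0.346697 − 0.200000) / (0.010505 − (-0.506808)) = 0.346697 − (0.001541)/(0.517314) = 0.343718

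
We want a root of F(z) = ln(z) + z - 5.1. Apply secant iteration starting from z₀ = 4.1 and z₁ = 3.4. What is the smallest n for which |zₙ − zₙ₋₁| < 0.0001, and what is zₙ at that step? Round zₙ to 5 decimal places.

F(4.1) = 0.4109870, F(3.4) = -0.4762246
z₂ = 3.4000000 − (-0.4762246)·(-0.7000000)/(-0.8872115) = 3.7757359;  |Δ| = 0.3757359
F(3.7757359) = 0.0043312
z₃ = 3.7757359 − 0.0043312·(0.3757359)/(0.4805557) = 3.7723494;  |Δ| = 0.0033864
F(3.7723494) = 0.0000474
z₄ = 3.7723494 − 0.0000474·(-0.0033864)/(-0.0042837) = 3.7723119;  |Δ| = 0.0000375
|z₄ − z₃| = 0.0000375 < 0.0001

n = 4, zₙ = 3.77231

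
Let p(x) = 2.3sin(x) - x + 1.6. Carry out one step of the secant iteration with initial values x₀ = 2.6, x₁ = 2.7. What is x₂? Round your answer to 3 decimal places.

2.661

p(2.6) = 0.18565, p(2.7) = -0.11703
x₂ = 2.70000 − (-0.11703)·(2.70000 − 2.60000) / (-0.11703 − 0.18565) = 2.70000 − (-0.01170)/(-0.30268) = 2.66134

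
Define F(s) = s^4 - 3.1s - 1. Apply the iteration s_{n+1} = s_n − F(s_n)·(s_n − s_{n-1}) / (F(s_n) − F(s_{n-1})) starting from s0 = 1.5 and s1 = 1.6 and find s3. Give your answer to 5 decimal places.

F(1.5) = -0.5875000, F(1.6) = 0.5936000
s2 = 1.6000000 − 0.5936000·(1.6000000 − 1.5000000) / (0.5936000 − (-0.5875000)) = 1.6000000 − (0.0593600)/(1.1811000) = 1.5497418
F(1.5497418) = -0.0360388
s3 = 1.5497418 − (-0.0360388)·(1.5497418 − 1.6000000) / (-0.0360388 − 0.5936000) = 1.5497418 − (0.0018112)/(-0.6296388) = 1.5526184

1.55262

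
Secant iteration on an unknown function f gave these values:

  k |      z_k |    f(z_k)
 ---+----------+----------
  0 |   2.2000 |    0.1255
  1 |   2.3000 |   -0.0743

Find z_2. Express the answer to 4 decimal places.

2.2628

z_2 = 2.3000 − (-0.0743)·(2.3000 − 2.2000) / (-0.0743 − 0.1255)
   = 2.3000 − (-0.007430)/(-0.199800) = 2.262813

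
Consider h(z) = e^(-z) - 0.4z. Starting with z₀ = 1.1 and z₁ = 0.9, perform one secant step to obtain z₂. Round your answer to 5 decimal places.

0.96060

h(1.1) = -0.1071289, h(0.9) = 0.0465697
z₂ = 0.9000000 − 0.0465697·(0.9000000 − 1.1000000) / (0.0465697 − (-0.1071289)) = 0.9000000 − (-0.0093139)/(0.1536986) = 0.9605987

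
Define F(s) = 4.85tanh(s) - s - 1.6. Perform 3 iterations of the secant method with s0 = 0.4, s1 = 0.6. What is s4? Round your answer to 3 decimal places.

0.451

F(0.4) = -0.15725, F(0.6) = 0.40469
s2 = 0.60000 − 0.40469·(0.60000 − 0.40000) / (0.40469 − (-0.15725)) = 0.60000 − (0.08094)/(0.56194) = 0.45597
F(0.45597) = 0.01397
s3 = 0.45597 − 0.01397·(0.45597 − 0.60000) / (0.01397 − 0.40469) = 0.45597 − (-0.00201)/(-0.39072) = 0.45082
F(0.45082) = -0.00135
s4 = 0.45082 − (-0.00135)·(0.45082 − 0.45597) / (-0.00135 − 0.01397) = 0.45082 − (0.00001)/(-0.01532) = 0.45127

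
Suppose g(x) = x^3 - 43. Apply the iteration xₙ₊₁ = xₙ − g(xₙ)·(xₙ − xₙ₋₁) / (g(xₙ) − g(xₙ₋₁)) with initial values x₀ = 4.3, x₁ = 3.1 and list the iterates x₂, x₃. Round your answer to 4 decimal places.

3.4188, 3.5141

g(4.3) = 36.507000, g(3.1) = -13.209000
x₂ = 3.100000 − (-13.209000)·(3.100000 − 4.300000) / (-13.209000 − 36.507000) = 3.100000 − (15.850800)/(-49.716000) = 3.418827
g(3.418827) = -3.039460
x₃ = 3.418827 − (-3.039460)·(3.418827 − 3.100000) / (-3.039460 − (-13.209000)) = 3.418827 − (-0.969062)/(10.169540) = 3.514118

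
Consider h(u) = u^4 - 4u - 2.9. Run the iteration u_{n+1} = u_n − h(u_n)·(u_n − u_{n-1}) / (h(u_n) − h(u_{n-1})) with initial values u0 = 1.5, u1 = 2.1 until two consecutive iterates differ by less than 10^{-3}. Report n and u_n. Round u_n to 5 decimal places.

h(1.5) = -3.8375000, h(2.1) = 8.1481000
u2 = 2.1000000 − 8.1481000·(0.6000000)/(11.9856000) = 1.6921055;  |Δ| = 0.4078945
h(1.6921055) = -1.4703870
u3 = 1.6921055 − (-1.4703870)·(-0.4078945)/(-9.6184870) = 1.7544607;  |Δ| = 0.0623552
h(1.7544607) = -0.4429435
u4 = 1.7544607 − (-0.4429435)·(0.0623552)/(1.0274435) = 1.7813428;  |Δ| = 0.0268821
h(1.7813428) = 0.0437144
u5 = 1.7813428 − 0.0437144·(0.0268821)/(0.4866579) = 1.7789281;  |Δ| = 0.0024147
h(1.7789281) = -0.0011126
u6 = 1.7789281 − (-0.0011126)·(-0.0024147)/(-0.0448269) = 1.7789881;  |Δ| = 0.0000599
|u6 − u5| = 0.0000599 < 10^{-3}

n = 6, u_n = 1.77899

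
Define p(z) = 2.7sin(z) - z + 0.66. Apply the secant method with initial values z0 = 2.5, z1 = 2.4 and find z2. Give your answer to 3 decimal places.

2.427

p(2.5) = -0.22413, p(2.4) = 0.08375
z2 = 2.40000 − 0.08375·(2.40000 − 2.50000) / (0.08375 − (-0.22413)) = 2.40000 − (-0.00838)/(0.30788) = 2.42720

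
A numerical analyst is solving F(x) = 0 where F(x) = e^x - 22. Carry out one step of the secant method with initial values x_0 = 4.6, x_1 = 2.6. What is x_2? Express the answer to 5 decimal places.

F(4.6) = 77.4843156, F(2.6) = -8.5362620
x_2 = 2.6000000 − (-8.5362620)·(2.6000000 − 4.6000000) / (-8.5362620 − 77.4843156) = 2.6000000 − (17.0725239)/(-86.0205776) = 2.7984702

2.79847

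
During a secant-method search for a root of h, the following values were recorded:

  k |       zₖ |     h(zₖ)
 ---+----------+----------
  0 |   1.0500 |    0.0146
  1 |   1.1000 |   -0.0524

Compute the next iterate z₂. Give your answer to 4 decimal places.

1.0609

z₂ = 1.1000 − (-0.0524)·(1.1000 − 1.0500) / (-0.0524 − 0.0146)
   = 1.1000 − (-0.002620)/(-0.067000) = 1.060896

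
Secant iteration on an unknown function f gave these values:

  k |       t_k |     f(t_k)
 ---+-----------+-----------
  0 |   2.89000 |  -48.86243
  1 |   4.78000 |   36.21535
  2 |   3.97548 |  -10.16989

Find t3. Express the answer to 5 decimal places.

4.15187

t3 = 3.97548 − (-10.16989)·(3.97548 − 4.78000) / (-10.16989 − 36.21535)
   = 3.97548 − (8.1818799)/(-46.3852400) = 4.1518697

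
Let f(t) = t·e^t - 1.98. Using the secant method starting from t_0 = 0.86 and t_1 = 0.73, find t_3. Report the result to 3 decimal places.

0.848

f(0.86) = 0.05232, f(0.73) = -0.46519
t_2 = 0.73000 − (-0.46519)·(0.73000 − 0.86000) / (-0.46519 − 0.05232) = 0.73000 − (0.06047)/(-0.51751) = 0.84686
f(0.84686) = -0.00487
t_3 = 0.84686 − (-0.00487)·(0.84686 − 0.73000) / (-0.00487 − (-0.46519)) = 0.84686 − (-0.00057)/(0.46032) = 0.84809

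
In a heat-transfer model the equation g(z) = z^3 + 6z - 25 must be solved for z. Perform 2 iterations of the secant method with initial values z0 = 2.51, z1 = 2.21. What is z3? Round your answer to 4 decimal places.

g(2.51) = 5.873251, g(2.21) = -0.946139
z2 = 2.210000 − (-0.946139)·(2.210000 − 2.510000) / (-0.946139 − 5.873251) = 2.210000 − (0.283842)/(-6.819390) = 2.251623
g(2.251623) = -0.074975
z3 = 2.251623 − (-0.074975)·(2.251623 − 2.210000) / (-0.074975 − (-0.946139)) = 2.251623 − (-0.003121)/(0.871164) = 2.255205

2.2552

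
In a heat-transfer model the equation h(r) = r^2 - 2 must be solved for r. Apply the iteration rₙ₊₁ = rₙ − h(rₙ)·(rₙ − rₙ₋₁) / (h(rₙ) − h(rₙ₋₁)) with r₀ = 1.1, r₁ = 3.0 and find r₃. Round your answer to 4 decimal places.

h(1.1) = -0.790000, h(3.0) = 7.000000
r₂ = 3.000000 − 7.000000·(3.000000 − 1.100000) / (7.000000 − (-0.790000)) = 3.000000 − (13.300000)/(7.790000) = 1.292683
h(1.292683) = -0.328971
r₃ = 1.292683 − (-0.328971)·(1.292683 − 3.000000) / (-0.328971 − 7.000000) = 1.292683 − (0.561658)/(-7.328971) = 1.369318

1.3693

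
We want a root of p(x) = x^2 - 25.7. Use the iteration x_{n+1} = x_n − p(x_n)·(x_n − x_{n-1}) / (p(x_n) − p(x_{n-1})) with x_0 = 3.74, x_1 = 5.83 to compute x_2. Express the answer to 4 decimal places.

p(3.74) = -11.712400, p(5.83) = 8.288900
x_2 = 5.830000 − 8.288900·(5.830000 − 3.740000) / (8.288900 − (-11.712400)) = 5.830000 − (17.323801)/(20.001300) = 4.963866

4.9639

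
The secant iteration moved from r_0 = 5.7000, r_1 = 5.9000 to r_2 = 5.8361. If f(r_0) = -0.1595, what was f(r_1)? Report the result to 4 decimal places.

The secant line through (5.7000, -0.1595) and (5.9000, f(r_1)) crosses zero at r_2 = 5.8361.
So (5.7000, -0.1595), (5.9000, f(r_1)), (5.8361, 0) are collinear:
f(r_1) = -0.1595 · (5.9000 − 5.8361) / (5.7000 − 5.8361) = -0.1595 · (0.063900)/(-0.136100) = 0.074886

0.0749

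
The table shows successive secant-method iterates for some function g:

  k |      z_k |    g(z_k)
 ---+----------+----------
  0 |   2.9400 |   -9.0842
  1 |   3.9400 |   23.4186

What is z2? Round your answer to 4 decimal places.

3.2195

z2 = 3.9400 − 23.4186·(3.9400 − 2.9400) / (23.4186 − (-9.0842))
   = 3.9400 − (23.418600)/(32.502800) = 3.219490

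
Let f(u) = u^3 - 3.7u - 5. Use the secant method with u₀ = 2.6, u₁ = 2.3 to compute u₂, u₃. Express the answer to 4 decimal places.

2.3937, 2.4047

f(2.6) = 2.956000, f(2.3) = -1.343000
u₂ = 2.300000 − (-1.343000)·(2.300000 − 2.600000) / (-1.343000 − 2.956000) = 2.300000 − (0.402900)/(-4.299000) = 2.393719
f(2.393719) = -0.141006
u₃ = 2.393719 − (-0.141006)·(2.393719 − 2.300000) / (-0.141006 − (-1.343000)) = 2.393719 − (-0.013215)/(1.201994) = 2.404714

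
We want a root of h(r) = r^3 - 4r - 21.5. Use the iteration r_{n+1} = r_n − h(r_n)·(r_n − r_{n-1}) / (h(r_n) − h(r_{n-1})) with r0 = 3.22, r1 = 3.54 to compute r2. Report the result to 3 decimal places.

h(3.22) = -0.99375, h(3.54) = 8.70186
r2 = 3.54000 − 8.70186·(3.54000 − 3.22000) / (8.70186 − (-0.99375)) = 3.54000 − (2.78460)/(9.69562) = 3.25280

3.253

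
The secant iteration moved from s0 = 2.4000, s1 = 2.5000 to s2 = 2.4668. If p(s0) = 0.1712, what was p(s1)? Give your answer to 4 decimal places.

-0.0851

The secant line through (2.4000, 0.1712) and (2.5000, p(s1)) crosses zero at s2 = 2.4668.
So (2.4000, 0.1712), (2.5000, p(s1)), (2.4668, 0) are collinear:
p(s1) = 0.1712 · (2.5000 − 2.4668) / (2.4000 − 2.4668) = 0.1712 · (0.033200)/(-0.066800) = -0.085087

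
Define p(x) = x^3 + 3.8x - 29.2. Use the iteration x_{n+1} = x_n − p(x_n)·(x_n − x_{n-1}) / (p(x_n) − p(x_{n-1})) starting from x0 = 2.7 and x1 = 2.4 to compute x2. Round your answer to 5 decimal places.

p(2.7) = 0.7430000, p(2.4) = -6.2560000
x2 = 2.4000000 − (-6.2560000)·(2.4000000 − 2.7000000) / (-6.2560000 − 0.7430000) = 2.4000000 − (1.8768000)/(-6.9990000) = 2.6681526

2.66815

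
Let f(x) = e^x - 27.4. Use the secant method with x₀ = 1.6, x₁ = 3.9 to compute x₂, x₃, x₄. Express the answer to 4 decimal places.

f(1.6) = -22.446968, f(3.9) = 22.002449
x₂ = 3.900000 − 22.002449·(3.900000 − 1.600000) / (22.002449 − (-22.446968)) = 3.900000 − (50.605633)/(44.449417) = 2.761501
f(2.761501) = -11.576430
x₃ = 2.761501 − (-11.576430)·(2.761501 − 3.900000) / (-11.576430 − 22.002449) = 2.761501 − (13.179758)/(-33.578879) = 3.154002
f(3.154002) = -3.970356
x₄ = 3.154002 − (-3.970356)·(3.154002 − 2.761501) / (-3.970356 − (-11.576430)) = 3.154002 − (-1.558370)/(7.606073) = 3.358887

2.7615, 3.1540, 3.3589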